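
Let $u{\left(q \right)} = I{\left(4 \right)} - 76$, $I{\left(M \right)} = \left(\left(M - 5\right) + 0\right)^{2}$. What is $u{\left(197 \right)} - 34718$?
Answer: $-34793$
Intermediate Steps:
$I{\left(M \right)} = \left(-5 + M\right)^{2}$ ($I{\left(M \right)} = \left(\left(M - 5\right) + 0\right)^{2} = \left(\left(-5 + M\right) + 0\right)^{2} = \left(-5 + M\right)^{2}$)
$u{\left(q \right)} = -75$ ($u{\left(q \right)} = \left(-5 + 4\right)^{2} - 76 = \left(-1\right)^{2} - 76 = 1 - 76 = -75$)
$u{\left(197 \right)} - 34718 = -75 - 34718 = -34793$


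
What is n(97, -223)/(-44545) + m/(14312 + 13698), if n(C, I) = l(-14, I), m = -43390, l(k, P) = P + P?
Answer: -192031509/124770545 ≈ -1.5391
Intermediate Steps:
l(k, P) = 2*P
n(C, I) = 2*I
n(97, -223)/(-44545) + m/(14312 + 13698) = (2*(-223))/(-44545) - 43390/(14312 + 13698) = -446*(-1/44545) - 43390/28010 = 446/44545 - 43390*1/28010 = 446/44545 - 4339/2801 = -192031509/124770545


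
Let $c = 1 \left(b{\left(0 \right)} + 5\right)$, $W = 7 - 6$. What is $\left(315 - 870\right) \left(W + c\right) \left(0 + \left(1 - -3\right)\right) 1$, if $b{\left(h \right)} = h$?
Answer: $-13320$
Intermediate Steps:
$W = 1$ ($W = 7 - 6 = 1$)
$c = 5$ ($c = 1 \left(0 + 5\right) = 1 \cdot 5 = 5$)
$\left(315 - 870\right) \left(W + c\right) \left(0 + \left(1 - -3\right)\right) 1 = \left(315 - 870\right) \left(1 + 5\right) \left(0 + \left(1 - -3\right)\right) 1 = - 555 \cdot 6 \left(0 + \left(1 + 3\right)\right) 1 = - 555 \cdot 6 \left(0 + 4\right) 1 = - 555 \cdot 6 \cdot 4 \cdot 1 = - 555 \cdot 6 \cdot 4 = \left(-555\right) 24 = -13320$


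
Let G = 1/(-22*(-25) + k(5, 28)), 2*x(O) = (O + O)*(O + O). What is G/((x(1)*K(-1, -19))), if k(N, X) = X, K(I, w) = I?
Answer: -1/1156 ≈ -0.00086505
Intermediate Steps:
x(O) = 2*O² (x(O) = ((O + O)*(O + O))/2 = ((2*O)*(2*O))/2 = (4*O²)/2 = 2*O²)
G = 1/578 (G = 1/(-22*(-25) + 28) = 1/(550 + 28) = 1/578 ≈ 0.0017301)
G/((x(1)*K(-1, -19))) = 1/(578*(((2*1²)*(-1)))) = 1/(578*(((2*1)*(-1)))) = 1/(578*((2*(-1)))) = (1/578)/(-2) = (1/578)*(-½) = -1/1156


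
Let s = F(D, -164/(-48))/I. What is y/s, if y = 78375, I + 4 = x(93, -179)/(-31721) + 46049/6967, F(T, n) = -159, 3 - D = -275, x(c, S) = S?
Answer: -15099377268250/11713010971 ≈ -1289.1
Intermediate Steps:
D = 278 (D = 3 - 1*(-275) = 3 + 275 = 278)
I = 577966594/221000207 (I = -4 + (-179/(-31721) + 46049/6967) = -4 + (-179*(-1/31721) + 46049*(1/6967)) = -4 + (179/31721 + 46049/6967) = -4 + 1461967422/221000207 = 577966594/221000207 ≈ 2.6152)
s = -35139032913/577966594 (s = -159/577966594/221000207 = -159*221000207/577966594 = -35139032913/577966594 ≈ -60.798)
y/s = 78375/(-35139032913/577966594) = 78375*(-577966594/35139032913) = -15099377268250/11713010971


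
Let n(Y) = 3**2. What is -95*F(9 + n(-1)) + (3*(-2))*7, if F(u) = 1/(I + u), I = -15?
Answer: -221/3 ≈ -73.667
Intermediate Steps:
n(Y) = 9
F(u) = 1/(-15 + u)
-95*F(9 + n(-1)) + (3*(-2))*7 = -95/(-15 + (9 + 9)) + (3*(-2))*7 = -95/(-15 + 18) - 6*7 = -95/3 - 42 = -221/3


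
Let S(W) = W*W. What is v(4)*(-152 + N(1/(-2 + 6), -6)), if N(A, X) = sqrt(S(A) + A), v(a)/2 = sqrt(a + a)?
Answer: sqrt(2)*(-608 + sqrt(5)) ≈ -856.68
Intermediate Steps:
S(W) = W**2
v(a) = 2*sqrt(2)*sqrt(a) (v(a) = 2*sqrt(a + a) = 2*sqrt(2*a) = 2*(sqrt(2)*sqrt(a)) = 2*sqrt(2)*sqrt(a))
N(A, X) = sqrt(A + A**2) (N(A, X) = sqrt(A**2 + A) = sqrt(A + A**2))
v(4)*(-152 + N(1/(-2 + 6), -6)) = (2*sqrt(2)*sqrt(4))*(-152 + sqrt((1 + 1/(-2 + 6))/(-2 + 6))) = (2*sqrt(2)*2)*(-152 + sqrt((1 + 1/4)/4)) = (4*sqrt(2))*(-152 + sqrt((1 + 1/4)/4)) = (4*sqrt(2))*(-152 + sqrt((1/4)*(5/4))) = (4*sqrt(2))*(-152 + sqrt(5/16)) = (4*sqrt(2))*(-152 + sqrt(5)/4) = 4*sqrt(2)*(-152 + sqrt(5)/4)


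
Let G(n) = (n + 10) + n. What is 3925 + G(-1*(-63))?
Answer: 4061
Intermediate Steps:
G(n) = 10 + 2*n (G(n) = (10 + n) + n = 10 + 2*n)
3925 + G(-1*(-63)) = 3925 + (10 + 2*(-1*(-63))) = 3925 + (10 + 2*63) = 3925 + (10 + 126) = 3925 + 136 = 4061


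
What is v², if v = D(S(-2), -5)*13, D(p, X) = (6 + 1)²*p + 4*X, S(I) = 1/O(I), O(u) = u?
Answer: 1338649/4 ≈ 3.3466e+5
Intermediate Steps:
S(I) = 1/I
D(p, X) = 4*X + 49*p (D(p, X) = 7²*p + 4*X = 49*p + 4*X = 4*X + 49*p)
v = -1157/2 (v = (4*(-5) + 49/(-2))*13 = (-20 + 49*(-½))*13 = (-20 - 49/2)*13 = -89/2*13 = -1157/2 ≈ -578.50)
v² = (-1157/2)² = 1338649/4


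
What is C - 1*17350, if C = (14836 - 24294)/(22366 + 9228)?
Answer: -274082679/15797 ≈ -17350.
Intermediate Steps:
C = -4729/15797 (C = -9458/31594 = -9458*1/31594 = -4729/15797 ≈ -0.29936)
C - 1*17350 = -4729/15797 - 1*17350 = -4729/15797 - 17350 = -274082679/15797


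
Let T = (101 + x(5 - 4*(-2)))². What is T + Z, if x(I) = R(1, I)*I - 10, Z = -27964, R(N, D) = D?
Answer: 39636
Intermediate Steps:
x(I) = -10 + I² (x(I) = I*I - 10 = I² - 10 = -10 + I²)
T = 67600 (T = (101 + (-10 + (5 - 4*(-2))²))² = (101 + (-10 + (5 + 8)²))² = (101 + (-10 + 13²))² = (101 + (-10 + 169))² = (101 + 159)² = 260² = 67600)
T + Z = 67600 - 27964 = 39636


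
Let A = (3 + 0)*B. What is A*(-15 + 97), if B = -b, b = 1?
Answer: -246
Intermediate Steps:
B = -1 (B = -1*1 = -1)
A = -3 (A = (3 + 0)*(-1) = 3*(-1) = -3)
A*(-15 + 97) = -3*(-15 + 97) = -3*82 = -246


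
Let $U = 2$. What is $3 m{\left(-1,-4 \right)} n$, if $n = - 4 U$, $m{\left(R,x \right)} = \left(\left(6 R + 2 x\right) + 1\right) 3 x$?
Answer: $-3744$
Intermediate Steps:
$m{\left(R,x \right)} = x \left(3 + 6 x + 18 R\right)$ ($m{\left(R,x \right)} = \left(\left(2 x + 6 R\right) + 1\right) 3 x = \left(1 + 2 x + 6 R\right) 3 x = \left(3 + 6 x + 18 R\right) x = x \left(3 + 6 x + 18 R\right)$)
$n = -8$ ($n = \left(-4\right) 2 = -8$)
$3 m{\left(-1,-4 \right)} n = 3 \cdot 3 \left(-4\right) \left(1 + 2 \left(-4\right) + 6 \left(-1\right)\right) \left(-8\right) = 3 \cdot 3 \left(-4\right) \left(1 - 8 - 6\right) \left(-8\right) = 3 \cdot 3 \left(-4\right) \left(-13\right) \left(-8\right) = 3 \cdot 156 \left(-8\right) = 468 \left(-8\right) = -3744$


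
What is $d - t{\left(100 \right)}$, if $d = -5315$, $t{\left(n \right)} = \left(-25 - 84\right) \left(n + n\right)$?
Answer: $16485$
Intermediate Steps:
$t{\left(n \right)} = - 218 n$ ($t{\left(n \right)} = - 109 \cdot 2 n = - 218 n$)
$d - t{\left(100 \right)} = -5315 - \left(-218\right) 100 = -5315 - -21800 = -5315 + 21800 = 16485$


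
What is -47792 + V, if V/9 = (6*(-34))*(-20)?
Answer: -11072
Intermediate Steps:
V = 36720 (V = 9*((6*(-34))*(-20)) = 9*(-204*(-20)) = 9*4080 = 36720)
-47792 + V = -47792 + 36720 = -11072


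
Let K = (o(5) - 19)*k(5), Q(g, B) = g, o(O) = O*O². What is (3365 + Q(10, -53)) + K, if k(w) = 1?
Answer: 3481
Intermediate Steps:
o(O) = O³
K = 106 (K = (5³ - 19)*1 = (125 - 19)*1 = 106*1 = 106)
(3365 + Q(10, -53)) + K = (3365 + 10) + 106 = 3375 + 106 = 3481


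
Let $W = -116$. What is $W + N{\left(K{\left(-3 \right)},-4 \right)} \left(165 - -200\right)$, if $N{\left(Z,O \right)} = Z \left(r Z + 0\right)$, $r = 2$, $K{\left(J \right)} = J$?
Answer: $6454$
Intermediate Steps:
$N{\left(Z,O \right)} = 2 Z^{2}$ ($N{\left(Z,O \right)} = Z \left(2 Z + 0\right) = Z 2 Z = 2 Z^{2}$)
$W + N{\left(K{\left(-3 \right)},-4 \right)} \left(165 - -200\right) = -116 + 2 \left(-3\right)^{2} \left(165 - -200\right) = -116 + 2 \cdot 9 \left(165 + 200\right) = -116 + 18 \cdot 365 = -116 + 6570 = 6454$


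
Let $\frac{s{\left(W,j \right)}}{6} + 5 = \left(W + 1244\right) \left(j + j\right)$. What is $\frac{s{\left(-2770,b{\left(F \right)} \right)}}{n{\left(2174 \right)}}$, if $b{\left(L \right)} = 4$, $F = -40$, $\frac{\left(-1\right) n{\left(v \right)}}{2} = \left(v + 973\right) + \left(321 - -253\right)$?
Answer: $\frac{36639}{3721} \approx 9.8465$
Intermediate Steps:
$n{\left(v \right)} = -3094 - 2 v$ ($n{\left(v \right)} = - 2 \left(\left(v + 973\right) + \left(321 - -253\right)\right) = - 2 \left(\left(973 + v\right) + \left(321 + 253\right)\right) = - 2 \left(\left(973 + v\right) + 574\right) = - 2 \left(1547 + v\right) = -3094 - 2 v$)
$s{\left(W,j \right)} = -30 + 12 j \left(1244 + W\right)$ ($s{\left(W,j \right)} = -30 + 6 \left(W + 1244\right) \left(j + j\right) = -30 + 6 \left(1244 + W\right) 2 j = -30 + 6 \cdot 2 j \left(1244 + W\right) = -30 + 12 j \left(1244 + W\right)$)
$\frac{s{\left(-2770,b{\left(F \right)} \right)}}{n{\left(2174 \right)}} = \frac{-30 + 14928 \cdot 4 + 12 \left(-2770\right) 4}{-3094 - 4348} = \frac{-30 + 59712 - 132960}{-3094 - 4348} = - \frac{73278}{-7442} = \left(-73278\right) \left(- \frac{1}{7442}\right) = \frac{36639}{3721}$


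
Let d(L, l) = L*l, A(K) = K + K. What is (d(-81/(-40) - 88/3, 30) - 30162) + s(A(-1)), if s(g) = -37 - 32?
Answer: -124201/4 ≈ -31050.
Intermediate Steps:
A(K) = 2*K
s(g) = -69
(d(-81/(-40) - 88/3, 30) - 30162) + s(A(-1)) = ((-81/(-40) - 88/3)*30 - 30162) - 69 = ((-81*(-1/40) - 88*⅓)*30 - 30162) - 69 = ((81/40 - 88/3)*30 - 30162) - 69 = (-3277/120*30 - 30162) - 69 = (-3277/4 - 30162) - 69 = -123925/4 - 69 = -124201/4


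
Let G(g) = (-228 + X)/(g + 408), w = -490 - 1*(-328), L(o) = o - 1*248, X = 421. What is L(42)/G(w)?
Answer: -50676/193 ≈ -262.57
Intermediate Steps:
L(o) = -248 + o (L(o) = o - 248 = -248 + o)
w = -162 (w = -490 + 328 = -162)
G(g) = 193/(408 + g) (G(g) = (-228 + 421)/(g + 408) = 193/(408 + g))
L(42)/G(w) = (-248 + 42)/((193/(408 - 162))) = -206/(193/246) = -206/(193*(1/246)) = -206/193/246 = -206*246/193 = -50676/193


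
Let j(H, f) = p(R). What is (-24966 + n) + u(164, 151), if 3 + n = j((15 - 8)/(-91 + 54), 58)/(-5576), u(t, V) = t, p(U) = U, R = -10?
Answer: -69156335/2788 ≈ -24805.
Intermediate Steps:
j(H, f) = -10
n = -8359/2788 (n = -3 - 10/(-5576) = -3 - 10*(-1/5576) = -3 + 5/2788 = -8359/2788 ≈ -2.9982)
(-24966 + n) + u(164, 151) = (-24966 - 8359/2788) + 164 = -69613567/2788 + 164 = -69156335/2788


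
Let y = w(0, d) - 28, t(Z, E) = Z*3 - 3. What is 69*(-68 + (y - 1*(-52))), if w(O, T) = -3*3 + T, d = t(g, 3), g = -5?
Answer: -4899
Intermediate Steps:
t(Z, E) = -3 + 3*Z (t(Z, E) = 3*Z - 3 = -3 + 3*Z)
d = -18 (d = -3 + 3*(-5) = -3 - 15 = -18)
w(O, T) = -9 + T
y = -55 (y = (-9 - 18) - 28 = -27 - 28 = -55)
69*(-68 + (y - 1*(-52))) = 69*(-68 + (-55 - 1*(-52))) = 69*(-68 + (-55 + 52)) = 69*(-68 - 3) = 69*(-71) = -4899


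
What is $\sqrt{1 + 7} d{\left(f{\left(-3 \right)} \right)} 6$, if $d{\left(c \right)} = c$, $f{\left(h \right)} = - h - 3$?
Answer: $0$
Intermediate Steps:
$f{\left(h \right)} = -3 - h$
$\sqrt{1 + 7} d{\left(f{\left(-3 \right)} \right)} 6 = \sqrt{1 + 7} \left(-3 - -3\right) 6 = \sqrt{8} \left(-3 + 3\right) 6 = 2 \sqrt{2} \cdot 0 \cdot 6 = 0 \cdot 6 = 0$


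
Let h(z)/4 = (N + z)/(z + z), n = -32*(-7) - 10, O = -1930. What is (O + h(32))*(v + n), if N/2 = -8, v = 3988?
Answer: -8105658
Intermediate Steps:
n = 214 (n = 224 - 10 = 214)
N = -16 (N = 2*(-8) = -16)
h(z) = 2*(-16 + z)/z (h(z) = 4*((-16 + z)/(z + z)) = 4*((-16 + z)/((2*z))) = 4*((-16 + z)*(1/(2*z))) = 4*((-16 + z)/(2*z)) = 2*(-16 + z)/z)
(O + h(32))*(v + n) = (-1930 + (2 - 32/32))*(3988 + 214) = (-1930 + (2 - 32*1/32))*4202 = (-1930 + (2 - 1))*4202 = (-1930 + 1)*4202 = -1929*4202 = -8105658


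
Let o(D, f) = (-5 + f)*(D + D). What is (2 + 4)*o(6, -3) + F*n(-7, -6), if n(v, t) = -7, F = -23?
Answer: -415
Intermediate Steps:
o(D, f) = 2*D*(-5 + f) (o(D, f) = (-5 + f)*(2*D) = 2*D*(-5 + f))
(2 + 4)*o(6, -3) + F*n(-7, -6) = (2 + 4)*(2*6*(-5 - 3)) - 23*(-7) = 6*(2*6*(-8)) + 161 = 6*(-96) + 161 = -576 + 161 = -415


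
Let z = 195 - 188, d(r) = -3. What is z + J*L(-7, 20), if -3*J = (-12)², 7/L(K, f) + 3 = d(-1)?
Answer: 63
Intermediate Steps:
z = 7
L(K, f) = -7/6 (L(K, f) = 7/(-3 - 3) = 7/(-6) = 7*(-⅙) = -7/6)
J = -48 (J = -⅓*(-12)² = -⅓*144 = -48)
z + J*L(-7, 20) = 7 - 48*(-7/6) = 7 + 56 = 63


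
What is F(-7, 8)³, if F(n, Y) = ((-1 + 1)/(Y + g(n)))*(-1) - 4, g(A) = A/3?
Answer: -64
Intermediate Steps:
g(A) = A/3 (g(A) = A*(⅓) = A/3)
F(n, Y) = -4 (F(n, Y) = ((-1 + 1)/(Y + n/3))*(-1) - 4 = (0/(Y + n/3))*(-1) - 4 = 0*(-1) - 4 = 0 - 4 = -4)
F(-7, 8)³ = (-4)³ = -64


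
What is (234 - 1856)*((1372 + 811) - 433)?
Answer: -2838500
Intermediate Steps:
(234 - 1856)*((1372 + 811) - 433) = -1622*(2183 - 433) = -1622*1750 = -2838500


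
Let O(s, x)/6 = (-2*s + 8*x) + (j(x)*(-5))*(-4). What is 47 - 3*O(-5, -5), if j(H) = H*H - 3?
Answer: -7333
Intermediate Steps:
j(H) = -3 + H² (j(H) = H² - 3 = -3 + H²)
O(s, x) = -360 - 12*s + 48*x + 120*x² (O(s, x) = 6*((-2*s + 8*x) + ((-3 + x²)*(-5))*(-4)) = 6*((-2*s + 8*x) + (15 - 5*x²)*(-4)) = 6*((-2*s + 8*x) + (-60 + 20*x²)) = 6*(-60 - 2*s + 8*x + 20*x²) = -360 - 12*s + 48*x + 120*x²)
47 - 3*O(-5, -5) = 47 - 3*(-360 - 12*(-5) + 48*(-5) + 120*(-5)²) = 47 - 3*(-360 + 60 - 240 + 120*25) = 47 - 3*(-360 + 60 - 240 + 3000) = 47 - 3*2460 = 47 - 7380 = -7333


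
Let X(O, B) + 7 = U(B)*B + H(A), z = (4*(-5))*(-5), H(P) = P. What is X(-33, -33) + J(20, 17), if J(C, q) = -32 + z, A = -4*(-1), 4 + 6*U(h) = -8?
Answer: 131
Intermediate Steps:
U(h) = -2 (U(h) = -⅔ + (⅙)*(-8) = -⅔ - 4/3 = -2)
A = 4
z = 100 (z = -20*(-5) = 100)
X(O, B) = -3 - 2*B (X(O, B) = -7 + (-2*B + 4) = -7 + (4 - 2*B) = -3 - 2*B)
J(C, q) = 68 (J(C, q) = -32 + 100 = 68)
X(-33, -33) + J(20, 17) = (-3 - 2*(-33)) + 68 = (-3 + 66) + 68 = 63 + 68 = 131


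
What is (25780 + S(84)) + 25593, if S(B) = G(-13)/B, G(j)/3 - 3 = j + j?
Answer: 1438421/28 ≈ 51372.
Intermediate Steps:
G(j) = 9 + 6*j (G(j) = 9 + 3*(j + j) = 9 + 3*(2*j) = 9 + 6*j)
S(B) = -69/B (S(B) = (9 + 6*(-13))/B = (9 - 78)/B = -69/B)
(25780 + S(84)) + 25593 = (25780 - 69/84) + 25593 = (25780 - 69*1/84) + 25593 = (25780 - 23/28) + 25593 = 721817/28 + 25593 = 1438421/28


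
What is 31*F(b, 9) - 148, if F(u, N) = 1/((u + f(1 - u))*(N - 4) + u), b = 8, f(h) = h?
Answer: -1893/13 ≈ -145.62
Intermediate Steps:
F(u, N) = 1/(-4 + N + u) (F(u, N) = 1/((u + (1 - u))*(N - 4) + u) = 1/(1*(-4 + N) + u) = 1/((-4 + N) + u) = 1/(-4 + N + u))
31*F(b, 9) - 148 = 31/(-4 + 9 + 8) - 148 = 31/13 - 148 = -1893/13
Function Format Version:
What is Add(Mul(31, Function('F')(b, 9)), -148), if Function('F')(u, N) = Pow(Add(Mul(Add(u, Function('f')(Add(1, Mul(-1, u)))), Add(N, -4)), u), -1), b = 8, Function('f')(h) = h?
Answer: Rational(-1893, 13) ≈ -145.62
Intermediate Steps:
Function('F')(u, N) = Pow(Add(-4, N, u), -1) (Function('F')(u, N) = Pow(Add(Mul(Add(u, Add(1, Mul(-1, u))), Add(N, -4)), u), -1) = Pow(Add(Mul(1, Add(-4, N)), u), -1) = Pow(Add(Add(-4, N), u), -1) = Pow(Add(-4, N, u), -1))
Add(Mul(31, Function('F')(b, 9)), -148) = Add(Mul(31, Pow(Add(-4, 9, 8), -1)), -148) = Add(Mul(31, Pow(13, -1)), -148) = Add(Mul(31, Rational(1, 13)), -148) = Add(Rational(31, 13), -148) = Rational(-1893, 13)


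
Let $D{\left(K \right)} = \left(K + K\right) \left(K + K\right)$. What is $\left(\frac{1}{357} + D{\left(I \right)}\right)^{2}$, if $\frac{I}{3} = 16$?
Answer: $\frac{10824843552769}{127449} \approx 8.4935 \cdot 10^{7}$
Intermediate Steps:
$I = 48$ ($I = 3 \cdot 16 = 48$)
$D{\left(K \right)} = 4 K^{2}$ ($D{\left(K \right)} = 2 K 2 K = 4 K^{2}$)
$\left(\frac{1}{357} + D{\left(I \right)}\right)^{2} = \left(\frac{1}{357} + 4 \cdot 48^{2}\right)^{2} = \left(\frac{1}{357} + 4 \cdot 2304\right)^{2} = \left(\frac{1}{357} + 9216\right)^{2} = \left(\frac{3290113}{357}\right)^{2} = \frac{10824843552769}{127449}$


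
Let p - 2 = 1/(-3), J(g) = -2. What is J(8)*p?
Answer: -10/3 ≈ -3.3333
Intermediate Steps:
p = 5/3 (p = 2 + 1/(-3) = 2 - 1/3 = 5/3 ≈ 1.6667)
J(8)*p = -2*5/3 = -10/3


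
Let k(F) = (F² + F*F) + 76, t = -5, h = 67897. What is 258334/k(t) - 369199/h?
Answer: 8746792262/4277511 ≈ 2044.8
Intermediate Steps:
k(F) = 76 + 2*F² (k(F) = (F² + F²) + 76 = 2*F² + 76 = 76 + 2*F²)
258334/k(t) - 369199/h = 258334/(76 + 2*(-5)²) - 369199/67897 = 258334/(76 + 2*25) - 369199*1/67897 = 258334/(76 + 50) - 369199/67897 = 258334/126 - 369199/67897 = 258334*(1/126) - 369199/67897 = 129167/63 - 369199/67897 = 8746792262/4277511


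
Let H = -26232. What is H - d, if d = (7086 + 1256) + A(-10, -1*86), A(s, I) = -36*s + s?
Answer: -34924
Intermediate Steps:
A(s, I) = -35*s
d = 8692 (d = (7086 + 1256) - 35*(-10) = 8342 + 350 = 8692)
H - d = -26232 - 1*8692 = -26232 - 8692 = -34924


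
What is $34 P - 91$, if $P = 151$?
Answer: $5043$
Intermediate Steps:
$34 P - 91 = 34 \cdot 151 - 91 = 5134 - 91 = 5043$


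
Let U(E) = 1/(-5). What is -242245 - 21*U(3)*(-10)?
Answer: -242287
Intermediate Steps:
U(E) = -1/5
-242245 - 21*U(3)*(-10) = -242245 - 21*(-1/5)*(-10) = -242245 - (-21)*(-10)/5 = -242245 - 1*42 = -242245 - 42 = -242287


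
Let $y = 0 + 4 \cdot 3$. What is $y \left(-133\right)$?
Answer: $-1596$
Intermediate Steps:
$y = 12$ ($y = 0 + 12 = 12$)
$y \left(-133\right) = 12 \left(-133\right) = -1596$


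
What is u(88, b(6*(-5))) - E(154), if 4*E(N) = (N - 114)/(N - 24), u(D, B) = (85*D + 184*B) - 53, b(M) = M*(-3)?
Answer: 311830/13 ≈ 23987.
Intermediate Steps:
b(M) = -3*M
u(D, B) = -53 + 85*D + 184*B
E(N) = (-114 + N)/(4*(-24 + N)) (E(N) = ((N - 114)/(N - 24))/4 = ((-114 + N)/(-24 + N))/4 = (-114 + N)/(4*(-24 + N)))
u(88, b(6*(-5))) - E(154) = (-53 + 85*88 + 184*(-18*(-5))) - (-114 + 154)/(4*(-24 + 154)) = (-53 + 7480 + 184*(-3*(-30))) - 40/(4*130) = (-53 + 7480 + 184*90) - 40/(4*130) = (-53 + 7480 + 16560) - 1*1/13 = 23987 - 1/13 = 311830/13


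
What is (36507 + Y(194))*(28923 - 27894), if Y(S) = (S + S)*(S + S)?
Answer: 192475479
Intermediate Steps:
Y(S) = 4*S² (Y(S) = (2*S)*(2*S) = 4*S²)
(36507 + Y(194))*(28923 - 27894) = (36507 + 4*194²)*(28923 - 27894) = (36507 + 4*37636)*1029 = (36507 + 150544)*1029 = 187051*1029 = 192475479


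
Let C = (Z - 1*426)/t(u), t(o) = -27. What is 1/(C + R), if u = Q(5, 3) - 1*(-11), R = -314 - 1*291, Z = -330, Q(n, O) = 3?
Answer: -1/577 ≈ -0.0017331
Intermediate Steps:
R = -605 (R = -314 - 291 = -605)
u = 14 (u = 3 - 1*(-11) = 3 + 11 = 14)
C = 28 (C = (-330 - 1*426)/(-27) = (-330 - 426)*(-1/27) = -756*(-1/27) = 28)
1/(C + R) = 1/(28 - 605) = 1/(-577) = -1/577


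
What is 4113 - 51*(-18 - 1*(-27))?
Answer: 3654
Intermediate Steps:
4113 - 51*(-18 - 1*(-27)) = 4113 - 51*(-18 + 27) = 4113 - 51*9 = 4113 - 459 = 3654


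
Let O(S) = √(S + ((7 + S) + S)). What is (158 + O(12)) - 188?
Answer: -30 + √43 ≈ -23.443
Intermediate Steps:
O(S) = √(7 + 3*S) (O(S) = √(S + (7 + 2*S)) = √(7 + 3*S))
(158 + O(12)) - 188 = (158 + √(7 + 3*12)) - 188 = (158 + √(7 + 36)) - 188 = (158 + √43) - 188 = -30 + √43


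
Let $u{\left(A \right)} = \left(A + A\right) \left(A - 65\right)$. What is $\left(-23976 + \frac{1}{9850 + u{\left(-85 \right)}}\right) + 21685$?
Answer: $- \frac{80986849}{35350} \approx -2291.0$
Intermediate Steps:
$u{\left(A \right)} = 2 A \left(-65 + A\right)$ ($u{\left(A \right)} = 2 A \left(A - 65\right) = 2 A \left(-65 + A\right)$)
$\left(-23976 + \frac{1}{9850 + u{\left(-85 \right)}}\right) + 21685 = \left(-23976 + \frac{1}{9850 + 2 \left(-85\right) \left(-65 - 85\right)}\right) + 21685 = \left(-23976 + \frac{1}{9850 + 2 \left(-85\right) \left(-150\right)}\right) + 21685 = \left(-23976 + \frac{1}{9850 + 25500}\right) + 21685 = \left(-23976 + \frac{1}{35350}\right) + 21685 = - \frac{847551599}{35350} + 21685 = - \frac{80986849}{35350}$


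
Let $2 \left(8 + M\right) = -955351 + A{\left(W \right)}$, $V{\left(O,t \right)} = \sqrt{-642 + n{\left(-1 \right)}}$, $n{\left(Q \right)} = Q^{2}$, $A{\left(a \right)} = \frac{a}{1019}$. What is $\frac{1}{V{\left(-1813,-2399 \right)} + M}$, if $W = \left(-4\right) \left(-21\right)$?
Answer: $- \frac{1984031495782}{947739029902151925} - \frac{4153444 i \sqrt{641}}{947739029902151925} \approx -2.0934 \cdot 10^{-6} - 1.1096 \cdot 10^{-10} i$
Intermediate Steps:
$W = 84$
$A{\left(a \right)} = \frac{a}{1019}$ ($A{\left(a \right)} = a \frac{1}{1019} = \frac{a}{1019}$)
$V{\left(O,t \right)} = i \sqrt{641}$ ($V{\left(O,t \right)} = \sqrt{-642 + \left(-1\right)^{2}} = \sqrt{-642 + 1} = \sqrt{-641} = i \sqrt{641}$)
$M = - \frac{973518889}{2038}$ ($M = -8 + \frac{-955351 + \frac{1}{1019} \cdot 84}{2} = -8 + \frac{-955351 + \frac{84}{1019}}{2} = -8 + \frac{1}{2} \left(- \frac{973502585}{1019}\right) = -8 - \frac{973502585}{2038} = - \frac{973518889}{2038} \approx -4.7768 \cdot 10^{5}$)
$\frac{1}{V{\left(-1813,-2399 \right)} + M} = \frac{1}{i \sqrt{641} - \frac{973518889}{2038}} = \frac{1}{- \frac{973518889}{2038} + i \sqrt{641}}$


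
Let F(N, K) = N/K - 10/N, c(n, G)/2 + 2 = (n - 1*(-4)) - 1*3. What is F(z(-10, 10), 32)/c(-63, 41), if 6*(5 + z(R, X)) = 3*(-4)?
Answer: -271/28672 ≈ -0.0094517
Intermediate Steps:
z(R, X) = -7 (z(R, X) = -5 + (3*(-4))/6 = -5 + (1/6)*(-12) = -5 - 2 = -7)
c(n, G) = -2 + 2*n (c(n, G) = -4 + 2*((n - 1*(-4)) - 1*3) = -4 + 2*((n + 4) - 3) = -4 + 2*((4 + n) - 3) = -4 + 2*(1 + n) = -4 + (2 + 2*n) = -2 + 2*n)
F(N, K) = -10/N + N/K
F(z(-10, 10), 32)/c(-63, 41) = (-10/(-7) - 7/32)/(-2 + 2*(-63)) = (-10*(-1/7) - 7*1/32)/(-2 - 126) = (10/7 - 7/32)/(-128) = (271/224)*(-1/128) = -271/28672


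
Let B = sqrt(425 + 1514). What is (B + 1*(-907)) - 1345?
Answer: -2252 + sqrt(1939) ≈ -2208.0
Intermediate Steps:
B = sqrt(1939) ≈ 44.034
(B + 1*(-907)) - 1345 = (sqrt(1939) + 1*(-907)) - 1345 = (sqrt(1939) - 907) - 1345 = (-907 + sqrt(1939)) - 1345 = -2252 + sqrt(1939)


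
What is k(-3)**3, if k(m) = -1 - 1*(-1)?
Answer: 0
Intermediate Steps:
k(m) = 0 (k(m) = -1 + 1 = 0)
k(-3)**3 = 0**3 = 0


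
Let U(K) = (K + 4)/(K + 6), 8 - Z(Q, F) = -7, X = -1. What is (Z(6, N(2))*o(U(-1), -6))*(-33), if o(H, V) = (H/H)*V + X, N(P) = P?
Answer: 3465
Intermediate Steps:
Z(Q, F) = 15 (Z(Q, F) = 8 - 1*(-7) = 8 + 7 = 15)
U(K) = (4 + K)/(6 + K)
o(H, V) = -1 + V (o(H, V) = (H/H)*V - 1 = 1*V - 1 = V - 1 = -1 + V)
(Z(6, N(2))*o(U(-1), -6))*(-33) = (15*(-1 - 6))*(-33) = (15*(-7))*(-33) = -105*(-33) = 3465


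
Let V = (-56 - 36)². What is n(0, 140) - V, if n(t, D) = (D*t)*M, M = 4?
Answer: -8464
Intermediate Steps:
n(t, D) = 4*D*t (n(t, D) = (D*t)*4 = 4*D*t)
V = 8464 (V = (-92)² = 8464)
n(0, 140) - V = 4*140*0 - 1*8464 = 0 - 8464 = -8464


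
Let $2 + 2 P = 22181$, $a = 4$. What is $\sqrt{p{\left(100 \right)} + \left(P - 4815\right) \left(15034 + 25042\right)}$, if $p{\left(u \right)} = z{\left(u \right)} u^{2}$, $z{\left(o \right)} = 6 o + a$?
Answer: $7 \sqrt{5255038} \approx 16047.0$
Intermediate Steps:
$P = \frac{22179}{2}$ ($P = -1 + \frac{1}{2} \cdot 22181 = -1 + \frac{22181}{2} = \frac{22179}{2} \approx 11090.0$)
$z{\left(o \right)} = 4 + 6 o$ ($z{\left(o \right)} = 6 o + 4 = 4 + 6 o$)
$p{\left(u \right)} = u^{2} \left(4 + 6 u\right)$ ($p{\left(u \right)} = \left(4 + 6 u\right) u^{2} = u^{2} \left(4 + 6 u\right)$)
$\sqrt{p{\left(100 \right)} + \left(P - 4815\right) \left(15034 + 25042\right)} = \sqrt{100^{2} \left(4 + 6 \cdot 100\right) + \left(\frac{22179}{2} - 4815\right) \left(15034 + 25042\right)} = \sqrt{10000 \left(4 + 600\right) + \frac{12549}{2} \cdot 40076} = \sqrt{10000 \cdot 604 + 251456862} = \sqrt{6040000 + 251456862} = \sqrt{257496862} = 7 \sqrt{5255038}$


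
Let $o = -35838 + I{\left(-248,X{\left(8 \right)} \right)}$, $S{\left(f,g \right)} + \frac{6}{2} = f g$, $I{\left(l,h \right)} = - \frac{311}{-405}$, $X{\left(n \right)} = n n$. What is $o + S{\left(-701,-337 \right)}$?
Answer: $\frac{81160691}{405} \approx 2.004 \cdot 10^{5}$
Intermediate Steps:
$X{\left(n \right)} = n^{2}$
$I{\left(l,h \right)} = \frac{311}{405}$ ($I{\left(l,h \right)} = \left(-311\right) \left(- \frac{1}{405}\right) = \frac{311}{405}$)
$S{\left(f,g \right)} = -3 + f g$
$o = - \frac{14514079}{405}$ ($o = -35838 + \frac{311}{405} = - \frac{14514079}{405} \approx -35837.0$)
$o + S{\left(-701,-337 \right)} = - \frac{14514079}{405} - -236234 = - \frac{14514079}{405} + \left(-3 + 236237\right) = - \frac{14514079}{405} + 236234 = \frac{81160691}{405}$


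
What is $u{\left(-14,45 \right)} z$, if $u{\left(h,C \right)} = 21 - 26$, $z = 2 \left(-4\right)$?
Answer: $40$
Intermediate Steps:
$z = -8$
$u{\left(h,C \right)} = -5$ ($u{\left(h,C \right)} = 21 - 26 = -5$)
$u{\left(-14,45 \right)} z = \left(-5\right) \left(-8\right) = 40$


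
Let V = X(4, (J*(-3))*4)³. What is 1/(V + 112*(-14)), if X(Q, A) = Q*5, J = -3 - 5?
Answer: 1/6432 ≈ 0.00015547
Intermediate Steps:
J = -8
X(Q, A) = 5*Q
V = 8000 (V = (5*4)³ = 20³ = 8000)
1/(V + 112*(-14)) = 1/(8000 + 112*(-14)) = 1/(8000 - 1568) = 1/6432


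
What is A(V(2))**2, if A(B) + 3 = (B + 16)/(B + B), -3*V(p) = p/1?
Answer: 841/4 ≈ 210.25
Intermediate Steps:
V(p) = -p/3 (V(p) = -p/(3*1) = -p/3)
A(B) = -3 + (16 + B)/(2*B) (A(B) = -3 + (B + 16)/(B + B) = -3 + (16 + B)/((2*B)) = -3 + (16 + B)*(1/(2*B)) = -3 + (16 + B)/(2*B))
A(V(2))**2 = (-5/2 + 8/((-1/3*2)))**2 = (-5/2 + 8/(-2/3))**2 = (-5/2 + 8*(-3/2))**2 = (-5/2 - 12)**2 = (-29/2)**2 = 841/4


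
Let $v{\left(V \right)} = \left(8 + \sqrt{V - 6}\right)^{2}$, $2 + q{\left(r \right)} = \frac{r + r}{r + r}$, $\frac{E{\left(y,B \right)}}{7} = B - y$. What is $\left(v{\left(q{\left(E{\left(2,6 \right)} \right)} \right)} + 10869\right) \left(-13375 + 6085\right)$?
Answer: $-79650540 - 116640 i \sqrt{7} \approx -7.9651 \cdot 10^{7} - 3.086 \cdot 10^{5} i$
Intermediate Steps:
$E{\left(y,B \right)} = - 7 y + 7 B$ ($E{\left(y,B \right)} = 7 \left(B - y\right) = - 7 y + 7 B$)
$q{\left(r \right)} = -1$ ($q{\left(r \right)} = -2 + \frac{r + r}{r + r} = -2 + \frac{2 r}{2 r} = -2 + 2 r \frac{1}{2 r} = -2 + 1 = -1$)
$v{\left(V \right)} = \left(8 + \sqrt{-6 + V}\right)^{2}$
$\left(v{\left(q{\left(E{\left(2,6 \right)} \right)} \right)} + 10869\right) \left(-13375 + 6085\right) = \left(\left(8 + \sqrt{-6 - 1}\right)^{2} + 10869\right) \left(-13375 + 6085\right) = \left(\left(8 + \sqrt{-7}\right)^{2} + 10869\right) \left(-7290\right) = \left(\left(8 + i \sqrt{7}\right)^{2} + 10869\right) \left(-7290\right) = \left(10869 + \left(8 + i \sqrt{7}\right)^{2}\right) \left(-7290\right) = -79235010 - 7290 \left(8 + i \sqrt{7}\right)^{2}$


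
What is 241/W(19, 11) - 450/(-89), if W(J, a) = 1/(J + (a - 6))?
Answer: 515226/89 ≈ 5789.1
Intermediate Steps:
W(J, a) = 1/(-6 + J + a) (W(J, a) = 1/(J + (-6 + a)) = 1/(-6 + J + a))
241/W(19, 11) - 450/(-89) = 241/(1/(-6 + 19 + 11)) - 450/(-89) = 241/(1/24) - 450*(-1/89) = 241/(1/24) + 450/89 = 241*24 + 450/89 = 5784 + 450/89 = 515226/89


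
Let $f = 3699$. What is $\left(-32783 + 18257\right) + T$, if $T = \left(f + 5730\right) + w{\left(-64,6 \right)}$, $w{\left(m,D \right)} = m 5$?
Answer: $-5417$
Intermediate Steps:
$w{\left(m,D \right)} = 5 m$
$T = 9109$ ($T = \left(3699 + 5730\right) + 5 \left(-64\right) = 9429 - 320 = 9109$)
$\left(-32783 + 18257\right) + T = \left(-32783 + 18257\right) + 9109 = -14526 + 9109 = -5417$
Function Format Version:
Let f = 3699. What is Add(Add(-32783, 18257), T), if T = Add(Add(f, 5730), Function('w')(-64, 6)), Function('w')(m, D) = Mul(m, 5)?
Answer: -5417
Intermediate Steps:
Function('w')(m, D) = Mul(5, m)
T = 9109 (T = Add(Add(3699, 5730), Mul(5, -64)) = Add(9429, -320) = 9109)
Add(Add(-32783, 18257), T) = Add(Add(-32783, 18257), 9109) = Add(-14526, 9109) = -5417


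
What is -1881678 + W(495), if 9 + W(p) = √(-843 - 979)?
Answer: -1881687 + I*√1822 ≈ -1.8817e+6 + 42.685*I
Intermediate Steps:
W(p) = -9 + I*√1822 (W(p) = -9 + √(-843 - 979) = -9 + √(-1822) = -9 + I*√1822)
-1881678 + W(495) = -1881678 + (-9 + I*√1822) = -1881687 + I*√1822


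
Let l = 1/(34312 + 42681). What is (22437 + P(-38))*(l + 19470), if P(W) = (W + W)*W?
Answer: 37963535231075/76993 ≈ 4.9308e+8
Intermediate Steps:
l = 1/76993 ≈ 1.2988e-5
P(W) = 2*W² (P(W) = (2*W)*W = 2*W²)
(22437 + P(-38))*(l + 19470) = (22437 + 2*(-38)²)*(1/76993 + 19470) = (22437 + 2*1444)*(1499053711/76993) = (22437 + 2888)*(1499053711/76993) = 25325*(1499053711/76993) = 37963535231075/76993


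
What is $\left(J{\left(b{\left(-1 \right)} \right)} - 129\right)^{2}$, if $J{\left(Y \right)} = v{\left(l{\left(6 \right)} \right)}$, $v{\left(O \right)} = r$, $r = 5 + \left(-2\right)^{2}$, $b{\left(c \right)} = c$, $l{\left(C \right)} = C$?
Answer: $14400$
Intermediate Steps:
$r = 9$ ($r = 5 + 4 = 9$)
$v{\left(O \right)} = 9$
$J{\left(Y \right)} = 9$
$\left(J{\left(b{\left(-1 \right)} \right)} - 129\right)^{2} = \left(9 - 129\right)^{2} = \left(-120\right)^{2} = 14400$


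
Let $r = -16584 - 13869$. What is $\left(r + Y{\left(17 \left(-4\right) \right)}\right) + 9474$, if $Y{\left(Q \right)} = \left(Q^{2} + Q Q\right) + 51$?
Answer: $-11680$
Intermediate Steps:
$r = -30453$ ($r = -16584 - 13869 = -30453$)
$Y{\left(Q \right)} = 51 + 2 Q^{2}$ ($Y{\left(Q \right)} = \left(Q^{2} + Q^{2}\right) + 51 = 2 Q^{2} + 51 = 51 + 2 Q^{2}$)
$\left(r + Y{\left(17 \left(-4\right) \right)}\right) + 9474 = \left(-30453 + \left(51 + 2 \left(17 \left(-4\right)\right)^{2}\right)\right) + 9474 = \left(-30453 + \left(51 + 2 \left(-68\right)^{2}\right)\right) + 9474 = \left(-30453 + \left(51 + 2 \cdot 4624\right)\right) + 9474 = \left(-30453 + \left(51 + 9248\right)\right) + 9474 = \left(-30453 + 9299\right) + 9474 = -21154 + 9474 = -11680$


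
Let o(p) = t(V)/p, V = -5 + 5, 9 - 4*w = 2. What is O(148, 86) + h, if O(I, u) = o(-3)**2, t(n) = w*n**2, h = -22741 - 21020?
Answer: -43761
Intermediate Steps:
h = -43761
w = 7/4 (w = 9/4 - 1/4*2 = 9/4 - 1/2 = 7/4 ≈ 1.7500)
V = 0
t(n) = 7*n**2/4
o(p) = 0 (o(p) = ((7/4)*0**2)/p = ((7/4)*0)/p = 0/p = 0)
O(I, u) = 0 (O(I, u) = 0**2 = 0)
O(148, 86) + h = 0 - 43761 = -43761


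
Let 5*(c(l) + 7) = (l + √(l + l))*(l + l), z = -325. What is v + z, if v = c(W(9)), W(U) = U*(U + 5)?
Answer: 30092/5 + 1512*√7/5 ≈ 6818.5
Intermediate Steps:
W(U) = U*(5 + U)
c(l) = -7 + 2*l*(l + √2*√l)/5 (c(l) = -7 + ((l + √(l + l))*(l + l))/5 = -7 + ((l + √(2*l))*(2*l))/5 = -7 + ((l + √2*√l)*(2*l))/5 = -7 + (2*l*(l + √2*√l))/5 = -7 + 2*l*(l + √2*√l)/5)
v = 31717/5 + 1512*√7/5 (v = -7 + 2*(9*(5 + 9))²/5 + 2*√2*(9*(5 + 9))^(3/2)/5 = -7 + 2*(9*14)²/5 + 2*√2*(9*14)^(3/2)/5 = -7 + (⅖)*126² + 2*√2*126^(3/2)/5 = -7 + (⅖)*15876 + 2*√2*(378*√14)/5 = -7 + 31752/5 + 1512*√7/5 = 31717/5 + 1512*√7/5 ≈ 7143.5)
v + z = (31717/5 + 1512*√7/5) - 325 = 30092/5 + 1512*√7/5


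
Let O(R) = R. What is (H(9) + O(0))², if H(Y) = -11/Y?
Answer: 121/81 ≈ 1.4938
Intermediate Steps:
(H(9) + O(0))² = (-11/9 + 0)² = (-11/9)² = 121/81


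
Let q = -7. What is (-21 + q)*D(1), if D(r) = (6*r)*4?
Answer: -672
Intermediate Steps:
D(r) = 24*r
(-21 + q)*D(1) = (-21 - 7)*(24*1) = -28*24 = -672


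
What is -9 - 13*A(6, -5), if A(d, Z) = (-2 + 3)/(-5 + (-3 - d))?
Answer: -113/14 ≈ -8.0714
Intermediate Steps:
A(d, Z) = 1/(-8 - d)
-9 - 13*A(6, -5) = -9 - (-13)/(8 + 6) = -9 - (-13)/14 = -9 - 13*(-1/14) = -9 + 13/14 = -113/14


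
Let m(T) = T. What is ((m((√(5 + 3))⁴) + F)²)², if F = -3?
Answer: 13845841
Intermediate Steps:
((m((√(5 + 3))⁴) + F)²)² = (((√(5 + 3))⁴ - 3)²)² = (((√8)⁴ - 3)²)² = (((2*√2)⁴ - 3)²)² = ((64 - 3)²)² = (61²)² = 3721² = 13845841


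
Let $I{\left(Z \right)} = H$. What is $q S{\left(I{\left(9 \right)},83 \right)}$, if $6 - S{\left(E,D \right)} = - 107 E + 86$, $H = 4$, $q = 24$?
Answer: $8352$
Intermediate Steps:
$I{\left(Z \right)} = 4$
$S{\left(E,D \right)} = -80 + 107 E$ ($S{\left(E,D \right)} = 6 - \left(- 107 E + 86\right) = 6 - \left(86 - 107 E\right) = 6 + \left(-86 + 107 E\right) = -80 + 107 E$)
$q S{\left(I{\left(9 \right)},83 \right)} = 24 \left(-80 + 107 \cdot 4\right) = 24 \left(-80 + 428\right) = 24 \cdot 348 = 8352$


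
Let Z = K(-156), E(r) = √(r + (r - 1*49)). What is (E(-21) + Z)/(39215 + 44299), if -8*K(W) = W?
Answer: 13/55676 + I*√91/83514 ≈ 0.00023349 + 0.00011423*I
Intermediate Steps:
K(W) = -W/8
E(r) = √(-49 + 2*r) (E(r) = √(r + (r - 49)) = √(r + (-49 + r)) = √(-49 + 2*r))
Z = 39/2 (Z = -⅛*(-156) = 39/2 ≈ 19.500)
(E(-21) + Z)/(39215 + 44299) = (√(-49 + 2*(-21)) + 39/2)/(39215 + 44299) = (√(-49 - 42) + 39/2)/83514 = (√(-91) + 39/2)*(1/83514) = (I*√91 + 39/2)*(1/83514) = (39/2 + I*√91)*(1/83514) = 13/55676 + I*√91/83514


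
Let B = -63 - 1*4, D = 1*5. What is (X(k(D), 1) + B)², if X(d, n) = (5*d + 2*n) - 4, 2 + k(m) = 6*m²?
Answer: 450241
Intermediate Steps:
D = 5
k(m) = -2 + 6*m²
B = -67 (B = -63 - 4 = -67)
X(d, n) = -4 + 2*n + 5*d (X(d, n) = (2*n + 5*d) - 4 = -4 + 2*n + 5*d)
(X(k(D), 1) + B)² = ((-4 + 2*1 + 5*(-2 + 6*5²)) - 67)² = ((-4 + 2 + 5*(-2 + 6*25)) - 67)² = ((-4 + 2 + 5*(-2 + 150)) - 67)² = ((-4 + 2 + 5*148) - 67)² = ((-4 + 2 + 740) - 67)² = (738 - 67)² = 671² = 450241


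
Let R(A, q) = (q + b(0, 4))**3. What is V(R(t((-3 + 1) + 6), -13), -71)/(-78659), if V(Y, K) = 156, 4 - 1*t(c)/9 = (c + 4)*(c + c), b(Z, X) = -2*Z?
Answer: -156/78659 ≈ -0.0019832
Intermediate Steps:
t(c) = 36 - 18*c*(4 + c) (t(c) = 36 - 9*(c + 4)*(c + c) = 36 - 9*(4 + c)*2*c = 36 - 18*c*(4 + c))
R(A, q) = q**3 (R(A, q) = (q - 2*0)**3 = (q + 0)**3 = q**3)
V(R(t((-3 + 1) + 6), -13), -71)/(-78659) = 156/(-78659) = 156*(-1/78659) = -156/78659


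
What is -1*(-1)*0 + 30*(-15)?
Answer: -450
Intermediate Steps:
-1*(-1)*0 + 30*(-15) = 1*0 - 450 = 0 - 450 = -450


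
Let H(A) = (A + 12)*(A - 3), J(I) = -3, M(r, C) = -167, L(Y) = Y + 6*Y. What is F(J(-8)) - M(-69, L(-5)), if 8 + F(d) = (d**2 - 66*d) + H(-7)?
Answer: 316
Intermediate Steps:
L(Y) = 7*Y
H(A) = (-3 + A)*(12 + A) (H(A) = (12 + A)*(-3 + A) = (-3 + A)*(12 + A))
F(d) = -58 + d**2 - 66*d (F(d) = -8 + ((d**2 - 66*d) + (-36 + (-7)**2 + 9*(-7))) = -8 + ((d**2 - 66*d) + (-36 + 49 - 63)) = -8 + ((d**2 - 66*d) - 50) = -8 + (-50 + d**2 - 66*d) = -58 + d**2 - 66*d)
F(J(-8)) - M(-69, L(-5)) = (-58 + (-3)**2 - 66*(-3)) - 1*(-167) = (-58 + 9 + 198) + 167 = 149 + 167 = 316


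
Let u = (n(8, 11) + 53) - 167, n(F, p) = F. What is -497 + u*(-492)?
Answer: 51655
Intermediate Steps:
u = -106 (u = (8 + 53) - 167 = 61 - 167 = -106)
-497 + u*(-492) = -497 - 106*(-492) = -497 + 52152 = 51655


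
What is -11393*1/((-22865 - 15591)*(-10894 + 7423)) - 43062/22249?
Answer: -302536982051/156305988696 ≈ -1.9355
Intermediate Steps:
-11393*1/((-22865 - 15591)*(-10894 + 7423)) - 43062/22249 = -11393/((-38456*(-3471))) - 43062*1/22249 = -11393/133480776 - 43062/22249 = -302536982051/156305988696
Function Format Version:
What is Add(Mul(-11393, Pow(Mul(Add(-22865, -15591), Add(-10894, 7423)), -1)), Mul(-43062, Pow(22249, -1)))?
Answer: Rational(-302536982051, 156305988696) ≈ -1.9355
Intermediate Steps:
Add(Mul(-11393, Pow(Mul(Add(-22865, -15591), Add(-10894, 7423)), -1)), Mul(-43062, Pow(22249, -1))) = Add(Mul(-11393, Pow(Mul(-38456, -3471), -1)), Mul(-43062, Rational(1, 22249))) = Add(Mul(-11393, Pow(133480776, -1)), Rational(-43062, 22249)) = Add(Mul(-11393, Rational(1, 133480776)), Rational(-43062, 22249)) = Add(Rational(-11393, 133480776), Rational(-43062, 22249)) = Rational(-302536982051, 156305988696)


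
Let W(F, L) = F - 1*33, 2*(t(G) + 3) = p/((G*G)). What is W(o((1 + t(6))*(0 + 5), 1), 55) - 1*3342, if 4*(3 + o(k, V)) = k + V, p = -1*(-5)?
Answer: -973487/288 ≈ -3380.2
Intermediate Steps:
p = 5
t(G) = -3 + 5/(2*G**2) (t(G) = -3 + (5/((G*G)))/2 = -3 + (5/(G**2))/2 = -3 + (5/G**2)/2 = -3 + 5/(2*G**2))
o(k, V) = -3 + V/4 + k/4 (o(k, V) = -3 + (k + V)/4 = -3 + (V + k)/4 = -3 + (V/4 + k/4) = -3 + V/4 + k/4)
W(F, L) = -33 + F (W(F, L) = F - 33 = -33 + F)
W(o((1 + t(6))*(0 + 5), 1), 55) - 1*3342 = (-33 + (-3 + (1/4)*1 + ((1 + (-3 + (5/2)/6**2))*(0 + 5))/4)) - 1*3342 = (-33 + (-3 + 1/4 + ((1 + (-3 + (5/2)*(1/36)))*5)/4)) - 3342 = (-33 + (-3 + 1/4 + ((1 + (-3 + 5/72))*5)/4)) - 3342 = (-33 + (-3 + 1/4 + ((1 - 211/72)*5)/4)) - 3342 = (-33 + (-3 + 1/4 + (-139/72*5)/4)) - 3342 = (-33 + (-3 + 1/4 + (1/4)*(-695/72))) - 3342 = (-33 + (-3 + 1/4 - 695/288)) - 3342 = (-33 - 1487/288) - 3342 = -10991/288 - 3342 = -973487/288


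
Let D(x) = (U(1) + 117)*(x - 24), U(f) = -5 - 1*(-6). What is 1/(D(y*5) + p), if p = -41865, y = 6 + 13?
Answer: -1/33487 ≈ -2.9862e-5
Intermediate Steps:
y = 19
U(f) = 1 (U(f) = -5 + 6 = 1)
D(x) = -2832 + 118*x (D(x) = (1 + 117)*(x - 24) = 118*(-24 + x) = -2832 + 118*x)
1/(D(y*5) + p) = 1/((-2832 + 118*(19*5)) - 41865) = 1/((-2832 + 118*95) - 41865) = 1/((-2832 + 11210) - 41865) = 1/(8378 - 41865) = 1/(-33487) = -1/33487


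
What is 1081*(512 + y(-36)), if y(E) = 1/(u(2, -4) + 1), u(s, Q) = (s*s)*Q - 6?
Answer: 11621831/21 ≈ 5.5342e+5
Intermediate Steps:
u(s, Q) = -6 + Q*s² (u(s, Q) = s²*Q - 6 = Q*s² - 6 = -6 + Q*s²)
y(E) = -1/21 (y(E) = 1/((-6 - 4*2²) + 1) = 1/((-6 - 4*4) + 1) = 1/((-6 - 16) + 1) = 1/(-22 + 1) = 1/(-21) = -1/21)
1081*(512 + y(-36)) = 1081*(512 - 1/21) = 1081*(10751/21) = 11621831/21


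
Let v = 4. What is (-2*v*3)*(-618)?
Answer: 14832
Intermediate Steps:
(-2*v*3)*(-618) = (-2*4*3)*(-618) = -8*3*(-618) = -24*(-618) = 14832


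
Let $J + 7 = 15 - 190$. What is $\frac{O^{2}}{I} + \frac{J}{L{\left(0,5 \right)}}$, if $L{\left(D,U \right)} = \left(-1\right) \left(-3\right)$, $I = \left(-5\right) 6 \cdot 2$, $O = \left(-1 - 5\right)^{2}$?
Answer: $- \frac{1234}{15} \approx -82.267$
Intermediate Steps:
$O = 36$ ($O = \left(-6\right)^{2} = 36$)
$I = -60$ ($I = \left(-30\right) 2 = -60$)
$L{\left(D,U \right)} = 3$
$J = -182$ ($J = -7 + \left(15 - 190\right) = -7 - 175 = -182$)
$\frac{O^{2}}{I} + \frac{J}{L{\left(0,5 \right)}} = \frac{36^{2}}{-60} - \frac{182}{3} = 1296 \left(- \frac{1}{60}\right) - \frac{182}{3} = - \frac{108}{5} - \frac{182}{3} = - \frac{1234}{15}$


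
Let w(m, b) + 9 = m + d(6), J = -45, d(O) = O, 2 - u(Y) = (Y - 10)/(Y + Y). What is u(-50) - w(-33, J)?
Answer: 187/5 ≈ 37.400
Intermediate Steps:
u(Y) = 2 - (-10 + Y)/(2*Y) (u(Y) = 2 - (Y - 10)/(Y + Y) = 2 - (-10 + Y)/(2*Y))
w(m, b) = -3 + m (w(m, b) = -9 + (m + 6) = -9 + (6 + m) = -3 + m)
u(-50) - w(-33, J) = (3/2 + 5/(-50)) - (-3 - 33) = (3/2 + 5*(-1/50)) - 1*(-36) = (3/2 - ⅒) + 36 = 7/5 + 36 = 187/5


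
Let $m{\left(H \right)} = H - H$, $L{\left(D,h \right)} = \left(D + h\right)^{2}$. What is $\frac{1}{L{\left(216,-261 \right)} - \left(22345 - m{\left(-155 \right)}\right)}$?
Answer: $- \frac{1}{20320} \approx -4.9213 \cdot 10^{-5}$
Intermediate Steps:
$m{\left(H \right)} = 0$
$\frac{1}{L{\left(216,-261 \right)} - \left(22345 - m{\left(-155 \right)}\right)} = \frac{1}{\left(216 - 261\right)^{2} - \left(22345 + 0\right)} = \frac{1}{\left(-45\right)^{2} - 22345} = \frac{1}{2025 - 22345} = \frac{1}{-20320} = - \frac{1}{20320}$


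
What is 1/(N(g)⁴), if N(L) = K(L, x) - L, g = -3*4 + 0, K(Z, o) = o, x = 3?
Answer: 1/50625 ≈ 1.9753e-5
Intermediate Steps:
g = -12 (g = -12 + 0 = -12)
N(L) = 3 - L
1/(N(g)⁴) = 1/((3 - 1*(-12))⁴) = 1/((3 + 12)⁴) = 1/(15⁴) = 1/50625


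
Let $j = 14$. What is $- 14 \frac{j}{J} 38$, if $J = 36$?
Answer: $- \frac{1862}{9} \approx -206.89$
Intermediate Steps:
$- 14 \frac{j}{J} 38 = - 14 \cdot \frac{14}{36} \cdot 38 = - 14 \cdot 14 \cdot \frac{1}{36} \cdot 38 = \left(-14\right) \frac{7}{18} \cdot 38 = \left(- \frac{49}{9}\right) 38 = - \frac{1862}{9}$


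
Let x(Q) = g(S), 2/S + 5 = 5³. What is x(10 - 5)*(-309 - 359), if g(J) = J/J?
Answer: -668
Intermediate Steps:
S = 1/60 (S = 2/(-5 + 5³) = 2/(-5 + 125) = 2/120 = 2*(1/120) = 1/60 ≈ 0.016667)
g(J) = 1
x(Q) = 1
x(10 - 5)*(-309 - 359) = 1*(-309 - 359) = 1*(-668) = -668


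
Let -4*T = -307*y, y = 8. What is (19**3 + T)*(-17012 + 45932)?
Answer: 216119160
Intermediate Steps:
T = 614 (T = -(-307)*8/4 = -1/4*(-2456) = 614)
(19**3 + T)*(-17012 + 45932) = (19**3 + 614)*(-17012 + 45932) = (6859 + 614)*28920 = 7473*28920 = 216119160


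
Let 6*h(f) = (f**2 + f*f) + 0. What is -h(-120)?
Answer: -4800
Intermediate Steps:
h(f) = f**2/3 (h(f) = ((f**2 + f*f) + 0)/6 = ((f**2 + f**2) + 0)/6 = (2*f**2 + 0)/6 = (2*f**2)/6 = f**2/3)
-h(-120) = -(-120)**2/3 = -14400/3 = -1*4800 = -4800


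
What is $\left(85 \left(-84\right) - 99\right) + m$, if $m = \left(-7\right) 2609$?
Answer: $-25502$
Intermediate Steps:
$m = -18263$
$\left(85 \left(-84\right) - 99\right) + m = \left(85 \left(-84\right) - 99\right) - 18263 = \left(-7140 - 99\right) - 18263 = -7239 - 18263 = -25502$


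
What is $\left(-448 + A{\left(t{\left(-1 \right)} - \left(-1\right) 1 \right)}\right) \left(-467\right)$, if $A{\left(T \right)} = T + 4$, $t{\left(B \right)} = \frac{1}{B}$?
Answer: $207348$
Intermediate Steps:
$A{\left(T \right)} = 4 + T$
$\left(-448 + A{\left(t{\left(-1 \right)} - \left(-1\right) 1 \right)}\right) \left(-467\right) = \left(-448 + \left(4 + \left(\frac{1}{-1} - \left(-1\right) 1\right)\right)\right) \left(-467\right) = \left(-448 + \left(4 - 0\right)\right) \left(-467\right) = \left(-448 + \left(4 + \left(-1 + 1\right)\right)\right) \left(-467\right) = \left(-448 + \left(4 + 0\right)\right) \left(-467\right) = \left(-448 + 4\right) \left(-467\right) = \left(-444\right) \left(-467\right) = 207348$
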